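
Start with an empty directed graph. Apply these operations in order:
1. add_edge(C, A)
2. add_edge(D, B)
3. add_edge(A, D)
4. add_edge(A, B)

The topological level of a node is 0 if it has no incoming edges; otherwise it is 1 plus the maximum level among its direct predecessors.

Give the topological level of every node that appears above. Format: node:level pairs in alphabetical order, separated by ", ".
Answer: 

Op 1: add_edge(C, A). Edges now: 1
Op 2: add_edge(D, B). Edges now: 2
Op 3: add_edge(A, D). Edges now: 3
Op 4: add_edge(A, B). Edges now: 4
Compute levels (Kahn BFS):
  sources (in-degree 0): C
  process C: level=0
    C->A: in-degree(A)=0, level(A)=1, enqueue
  process A: level=1
    A->B: in-degree(B)=1, level(B)>=2
    A->D: in-degree(D)=0, level(D)=2, enqueue
  process D: level=2
    D->B: in-degree(B)=0, level(B)=3, enqueue
  process B: level=3
All levels: A:1, B:3, C:0, D:2

Answer: A:1, B:3, C:0, D:2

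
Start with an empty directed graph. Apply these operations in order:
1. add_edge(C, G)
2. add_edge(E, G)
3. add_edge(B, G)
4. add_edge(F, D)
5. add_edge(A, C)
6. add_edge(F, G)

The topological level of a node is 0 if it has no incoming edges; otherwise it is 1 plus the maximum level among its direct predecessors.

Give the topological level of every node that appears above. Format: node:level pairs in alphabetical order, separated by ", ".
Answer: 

Answer: A:0, B:0, C:1, D:1, E:0, F:0, G:2

Derivation:
Op 1: add_edge(C, G). Edges now: 1
Op 2: add_edge(E, G). Edges now: 2
Op 3: add_edge(B, G). Edges now: 3
Op 4: add_edge(F, D). Edges now: 4
Op 5: add_edge(A, C). Edges now: 5
Op 6: add_edge(F, G). Edges now: 6
Compute levels (Kahn BFS):
  sources (in-degree 0): A, B, E, F
  process A: level=0
    A->C: in-degree(C)=0, level(C)=1, enqueue
  process B: level=0
    B->G: in-degree(G)=3, level(G)>=1
  process E: level=0
    E->G: in-degree(G)=2, level(G)>=1
  process F: level=0
    F->D: in-degree(D)=0, level(D)=1, enqueue
    F->G: in-degree(G)=1, level(G)>=1
  process C: level=1
    C->G: in-degree(G)=0, level(G)=2, enqueue
  process D: level=1
  process G: level=2
All levels: A:0, B:0, C:1, D:1, E:0, F:0, G:2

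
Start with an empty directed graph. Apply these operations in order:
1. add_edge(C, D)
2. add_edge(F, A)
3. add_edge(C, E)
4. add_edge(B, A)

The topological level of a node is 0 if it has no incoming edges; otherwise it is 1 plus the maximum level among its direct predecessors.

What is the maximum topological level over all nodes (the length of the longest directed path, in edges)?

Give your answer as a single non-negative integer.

Answer: 1

Derivation:
Op 1: add_edge(C, D). Edges now: 1
Op 2: add_edge(F, A). Edges now: 2
Op 3: add_edge(C, E). Edges now: 3
Op 4: add_edge(B, A). Edges now: 4
Compute levels (Kahn BFS):
  sources (in-degree 0): B, C, F
  process B: level=0
    B->A: in-degree(A)=1, level(A)>=1
  process C: level=0
    C->D: in-degree(D)=0, level(D)=1, enqueue
    C->E: in-degree(E)=0, level(E)=1, enqueue
  process F: level=0
    F->A: in-degree(A)=0, level(A)=1, enqueue
  process D: level=1
  process E: level=1
  process A: level=1
All levels: A:1, B:0, C:0, D:1, E:1, F:0
max level = 1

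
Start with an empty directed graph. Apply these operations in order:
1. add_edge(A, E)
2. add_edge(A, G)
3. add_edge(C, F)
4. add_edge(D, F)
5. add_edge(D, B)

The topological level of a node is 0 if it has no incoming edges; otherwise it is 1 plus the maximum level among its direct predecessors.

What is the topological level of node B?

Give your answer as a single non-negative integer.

Answer: 1

Derivation:
Op 1: add_edge(A, E). Edges now: 1
Op 2: add_edge(A, G). Edges now: 2
Op 3: add_edge(C, F). Edges now: 3
Op 4: add_edge(D, F). Edges now: 4
Op 5: add_edge(D, B). Edges now: 5
Compute levels (Kahn BFS):
  sources (in-degree 0): A, C, D
  process A: level=0
    A->E: in-degree(E)=0, level(E)=1, enqueue
    A->G: in-degree(G)=0, level(G)=1, enqueue
  process C: level=0
    C->F: in-degree(F)=1, level(F)>=1
  process D: level=0
    D->B: in-degree(B)=0, level(B)=1, enqueue
    D->F: in-degree(F)=0, level(F)=1, enqueue
  process E: level=1
  process G: level=1
  process B: level=1
  process F: level=1
All levels: A:0, B:1, C:0, D:0, E:1, F:1, G:1
level(B) = 1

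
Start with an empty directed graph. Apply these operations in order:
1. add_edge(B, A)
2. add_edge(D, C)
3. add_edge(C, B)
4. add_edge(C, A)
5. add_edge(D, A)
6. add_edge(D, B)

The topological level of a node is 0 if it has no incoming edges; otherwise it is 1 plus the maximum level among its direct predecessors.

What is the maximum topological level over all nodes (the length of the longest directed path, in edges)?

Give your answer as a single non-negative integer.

Answer: 3

Derivation:
Op 1: add_edge(B, A). Edges now: 1
Op 2: add_edge(D, C). Edges now: 2
Op 3: add_edge(C, B). Edges now: 3
Op 4: add_edge(C, A). Edges now: 4
Op 5: add_edge(D, A). Edges now: 5
Op 6: add_edge(D, B). Edges now: 6
Compute levels (Kahn BFS):
  sources (in-degree 0): D
  process D: level=0
    D->A: in-degree(A)=2, level(A)>=1
    D->B: in-degree(B)=1, level(B)>=1
    D->C: in-degree(C)=0, level(C)=1, enqueue
  process C: level=1
    C->A: in-degree(A)=1, level(A)>=2
    C->B: in-degree(B)=0, level(B)=2, enqueue
  process B: level=2
    B->A: in-degree(A)=0, level(A)=3, enqueue
  process A: level=3
All levels: A:3, B:2, C:1, D:0
max level = 3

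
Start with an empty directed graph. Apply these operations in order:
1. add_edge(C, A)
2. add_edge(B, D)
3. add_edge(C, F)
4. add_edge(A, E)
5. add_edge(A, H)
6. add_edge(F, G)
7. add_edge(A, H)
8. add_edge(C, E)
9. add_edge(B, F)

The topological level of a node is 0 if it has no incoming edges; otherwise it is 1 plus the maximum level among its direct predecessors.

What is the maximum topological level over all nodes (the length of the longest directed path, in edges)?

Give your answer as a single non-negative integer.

Answer: 2

Derivation:
Op 1: add_edge(C, A). Edges now: 1
Op 2: add_edge(B, D). Edges now: 2
Op 3: add_edge(C, F). Edges now: 3
Op 4: add_edge(A, E). Edges now: 4
Op 5: add_edge(A, H). Edges now: 5
Op 6: add_edge(F, G). Edges now: 6
Op 7: add_edge(A, H) (duplicate, no change). Edges now: 6
Op 8: add_edge(C, E). Edges now: 7
Op 9: add_edge(B, F). Edges now: 8
Compute levels (Kahn BFS):
  sources (in-degree 0): B, C
  process B: level=0
    B->D: in-degree(D)=0, level(D)=1, enqueue
    B->F: in-degree(F)=1, level(F)>=1
  process C: level=0
    C->A: in-degree(A)=0, level(A)=1, enqueue
    C->E: in-degree(E)=1, level(E)>=1
    C->F: in-degree(F)=0, level(F)=1, enqueue
  process D: level=1
  process A: level=1
    A->E: in-degree(E)=0, level(E)=2, enqueue
    A->H: in-degree(H)=0, level(H)=2, enqueue
  process F: level=1
    F->G: in-degree(G)=0, level(G)=2, enqueue
  process E: level=2
  process H: level=2
  process G: level=2
All levels: A:1, B:0, C:0, D:1, E:2, F:1, G:2, H:2
max level = 2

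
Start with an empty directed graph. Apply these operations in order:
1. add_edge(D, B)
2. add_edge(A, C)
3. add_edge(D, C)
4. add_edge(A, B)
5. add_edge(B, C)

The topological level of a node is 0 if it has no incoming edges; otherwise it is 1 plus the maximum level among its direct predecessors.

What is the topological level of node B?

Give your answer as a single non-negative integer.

Op 1: add_edge(D, B). Edges now: 1
Op 2: add_edge(A, C). Edges now: 2
Op 3: add_edge(D, C). Edges now: 3
Op 4: add_edge(A, B). Edges now: 4
Op 5: add_edge(B, C). Edges now: 5
Compute levels (Kahn BFS):
  sources (in-degree 0): A, D
  process A: level=0
    A->B: in-degree(B)=1, level(B)>=1
    A->C: in-degree(C)=2, level(C)>=1
  process D: level=0
    D->B: in-degree(B)=0, level(B)=1, enqueue
    D->C: in-degree(C)=1, level(C)>=1
  process B: level=1
    B->C: in-degree(C)=0, level(C)=2, enqueue
  process C: level=2
All levels: A:0, B:1, C:2, D:0
level(B) = 1

Answer: 1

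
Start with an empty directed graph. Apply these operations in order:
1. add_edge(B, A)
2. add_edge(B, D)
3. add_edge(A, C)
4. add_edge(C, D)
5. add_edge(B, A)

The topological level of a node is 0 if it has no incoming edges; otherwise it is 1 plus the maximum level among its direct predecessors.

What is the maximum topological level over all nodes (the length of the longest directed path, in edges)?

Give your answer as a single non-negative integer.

Answer: 3

Derivation:
Op 1: add_edge(B, A). Edges now: 1
Op 2: add_edge(B, D). Edges now: 2
Op 3: add_edge(A, C). Edges now: 3
Op 4: add_edge(C, D). Edges now: 4
Op 5: add_edge(B, A) (duplicate, no change). Edges now: 4
Compute levels (Kahn BFS):
  sources (in-degree 0): B
  process B: level=0
    B->A: in-degree(A)=0, level(A)=1, enqueue
    B->D: in-degree(D)=1, level(D)>=1
  process A: level=1
    A->C: in-degree(C)=0, level(C)=2, enqueue
  process C: level=2
    C->D: in-degree(D)=0, level(D)=3, enqueue
  process D: level=3
All levels: A:1, B:0, C:2, D:3
max level = 3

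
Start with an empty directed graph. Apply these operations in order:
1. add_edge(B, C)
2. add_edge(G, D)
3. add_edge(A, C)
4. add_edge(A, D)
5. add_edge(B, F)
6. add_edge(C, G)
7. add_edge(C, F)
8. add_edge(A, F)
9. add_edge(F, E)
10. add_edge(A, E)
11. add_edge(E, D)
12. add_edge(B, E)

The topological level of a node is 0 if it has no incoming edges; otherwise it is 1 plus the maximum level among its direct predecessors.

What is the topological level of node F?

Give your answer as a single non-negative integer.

Op 1: add_edge(B, C). Edges now: 1
Op 2: add_edge(G, D). Edges now: 2
Op 3: add_edge(A, C). Edges now: 3
Op 4: add_edge(A, D). Edges now: 4
Op 5: add_edge(B, F). Edges now: 5
Op 6: add_edge(C, G). Edges now: 6
Op 7: add_edge(C, F). Edges now: 7
Op 8: add_edge(A, F). Edges now: 8
Op 9: add_edge(F, E). Edges now: 9
Op 10: add_edge(A, E). Edges now: 10
Op 11: add_edge(E, D). Edges now: 11
Op 12: add_edge(B, E). Edges now: 12
Compute levels (Kahn BFS):
  sources (in-degree 0): A, B
  process A: level=0
    A->C: in-degree(C)=1, level(C)>=1
    A->D: in-degree(D)=2, level(D)>=1
    A->E: in-degree(E)=2, level(E)>=1
    A->F: in-degree(F)=2, level(F)>=1
  process B: level=0
    B->C: in-degree(C)=0, level(C)=1, enqueue
    B->E: in-degree(E)=1, level(E)>=1
    B->F: in-degree(F)=1, level(F)>=1
  process C: level=1
    C->F: in-degree(F)=0, level(F)=2, enqueue
    C->G: in-degree(G)=0, level(G)=2, enqueue
  process F: level=2
    F->E: in-degree(E)=0, level(E)=3, enqueue
  process G: level=2
    G->D: in-degree(D)=1, level(D)>=3
  process E: level=3
    E->D: in-degree(D)=0, level(D)=4, enqueue
  process D: level=4
All levels: A:0, B:0, C:1, D:4, E:3, F:2, G:2
level(F) = 2

Answer: 2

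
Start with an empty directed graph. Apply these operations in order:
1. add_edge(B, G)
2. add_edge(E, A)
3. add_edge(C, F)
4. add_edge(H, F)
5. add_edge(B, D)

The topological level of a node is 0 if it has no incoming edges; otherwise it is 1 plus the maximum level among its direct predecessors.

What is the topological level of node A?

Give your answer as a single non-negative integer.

Op 1: add_edge(B, G). Edges now: 1
Op 2: add_edge(E, A). Edges now: 2
Op 3: add_edge(C, F). Edges now: 3
Op 4: add_edge(H, F). Edges now: 4
Op 5: add_edge(B, D). Edges now: 5
Compute levels (Kahn BFS):
  sources (in-degree 0): B, C, E, H
  process B: level=0
    B->D: in-degree(D)=0, level(D)=1, enqueue
    B->G: in-degree(G)=0, level(G)=1, enqueue
  process C: level=0
    C->F: in-degree(F)=1, level(F)>=1
  process E: level=0
    E->A: in-degree(A)=0, level(A)=1, enqueue
  process H: level=0
    H->F: in-degree(F)=0, level(F)=1, enqueue
  process D: level=1
  process G: level=1
  process A: level=1
  process F: level=1
All levels: A:1, B:0, C:0, D:1, E:0, F:1, G:1, H:0
level(A) = 1

Answer: 1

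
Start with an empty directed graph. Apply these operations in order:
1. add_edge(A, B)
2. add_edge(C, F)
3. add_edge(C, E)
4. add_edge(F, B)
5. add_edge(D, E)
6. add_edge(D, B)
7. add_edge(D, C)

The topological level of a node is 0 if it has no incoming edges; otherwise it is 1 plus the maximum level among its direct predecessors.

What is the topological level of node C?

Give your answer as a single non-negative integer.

Answer: 1

Derivation:
Op 1: add_edge(A, B). Edges now: 1
Op 2: add_edge(C, F). Edges now: 2
Op 3: add_edge(C, E). Edges now: 3
Op 4: add_edge(F, B). Edges now: 4
Op 5: add_edge(D, E). Edges now: 5
Op 6: add_edge(D, B). Edges now: 6
Op 7: add_edge(D, C). Edges now: 7
Compute levels (Kahn BFS):
  sources (in-degree 0): A, D
  process A: level=0
    A->B: in-degree(B)=2, level(B)>=1
  process D: level=0
    D->B: in-degree(B)=1, level(B)>=1
    D->C: in-degree(C)=0, level(C)=1, enqueue
    D->E: in-degree(E)=1, level(E)>=1
  process C: level=1
    C->E: in-degree(E)=0, level(E)=2, enqueue
    C->F: in-degree(F)=0, level(F)=2, enqueue
  process E: level=2
  process F: level=2
    F->B: in-degree(B)=0, level(B)=3, enqueue
  process B: level=3
All levels: A:0, B:3, C:1, D:0, E:2, F:2
level(C) = 1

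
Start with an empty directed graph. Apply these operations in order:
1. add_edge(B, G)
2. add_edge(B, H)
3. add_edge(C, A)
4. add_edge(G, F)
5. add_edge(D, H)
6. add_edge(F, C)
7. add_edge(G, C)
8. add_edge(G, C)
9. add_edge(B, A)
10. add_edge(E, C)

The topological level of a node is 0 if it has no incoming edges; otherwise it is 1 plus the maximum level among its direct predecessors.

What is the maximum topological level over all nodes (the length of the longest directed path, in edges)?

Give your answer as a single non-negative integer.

Answer: 4

Derivation:
Op 1: add_edge(B, G). Edges now: 1
Op 2: add_edge(B, H). Edges now: 2
Op 3: add_edge(C, A). Edges now: 3
Op 4: add_edge(G, F). Edges now: 4
Op 5: add_edge(D, H). Edges now: 5
Op 6: add_edge(F, C). Edges now: 6
Op 7: add_edge(G, C). Edges now: 7
Op 8: add_edge(G, C) (duplicate, no change). Edges now: 7
Op 9: add_edge(B, A). Edges now: 8
Op 10: add_edge(E, C). Edges now: 9
Compute levels (Kahn BFS):
  sources (in-degree 0): B, D, E
  process B: level=0
    B->A: in-degree(A)=1, level(A)>=1
    B->G: in-degree(G)=0, level(G)=1, enqueue
    B->H: in-degree(H)=1, level(H)>=1
  process D: level=0
    D->H: in-degree(H)=0, level(H)=1, enqueue
  process E: level=0
    E->C: in-degree(C)=2, level(C)>=1
  process G: level=1
    G->C: in-degree(C)=1, level(C)>=2
    G->F: in-degree(F)=0, level(F)=2, enqueue
  process H: level=1
  process F: level=2
    F->C: in-degree(C)=0, level(C)=3, enqueue
  process C: level=3
    C->A: in-degree(A)=0, level(A)=4, enqueue
  process A: level=4
All levels: A:4, B:0, C:3, D:0, E:0, F:2, G:1, H:1
max level = 4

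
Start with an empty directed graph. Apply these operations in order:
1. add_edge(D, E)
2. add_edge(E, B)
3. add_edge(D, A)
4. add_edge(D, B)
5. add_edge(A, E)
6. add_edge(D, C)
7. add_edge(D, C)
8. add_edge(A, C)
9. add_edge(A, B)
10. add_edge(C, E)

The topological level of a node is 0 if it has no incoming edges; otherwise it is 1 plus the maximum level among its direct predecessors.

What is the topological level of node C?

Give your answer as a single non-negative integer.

Op 1: add_edge(D, E). Edges now: 1
Op 2: add_edge(E, B). Edges now: 2
Op 3: add_edge(D, A). Edges now: 3
Op 4: add_edge(D, B). Edges now: 4
Op 5: add_edge(A, E). Edges now: 5
Op 6: add_edge(D, C). Edges now: 6
Op 7: add_edge(D, C) (duplicate, no change). Edges now: 6
Op 8: add_edge(A, C). Edges now: 7
Op 9: add_edge(A, B). Edges now: 8
Op 10: add_edge(C, E). Edges now: 9
Compute levels (Kahn BFS):
  sources (in-degree 0): D
  process D: level=0
    D->A: in-degree(A)=0, level(A)=1, enqueue
    D->B: in-degree(B)=2, level(B)>=1
    D->C: in-degree(C)=1, level(C)>=1
    D->E: in-degree(E)=2, level(E)>=1
  process A: level=1
    A->B: in-degree(B)=1, level(B)>=2
    A->C: in-degree(C)=0, level(C)=2, enqueue
    A->E: in-degree(E)=1, level(E)>=2
  process C: level=2
    C->E: in-degree(E)=0, level(E)=3, enqueue
  process E: level=3
    E->B: in-degree(B)=0, level(B)=4, enqueue
  process B: level=4
All levels: A:1, B:4, C:2, D:0, E:3
level(C) = 2

Answer: 2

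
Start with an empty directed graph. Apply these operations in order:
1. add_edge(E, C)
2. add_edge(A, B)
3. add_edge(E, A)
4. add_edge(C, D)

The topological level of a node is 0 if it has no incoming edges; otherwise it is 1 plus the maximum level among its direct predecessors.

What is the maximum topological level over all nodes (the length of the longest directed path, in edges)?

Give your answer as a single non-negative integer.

Op 1: add_edge(E, C). Edges now: 1
Op 2: add_edge(A, B). Edges now: 2
Op 3: add_edge(E, A). Edges now: 3
Op 4: add_edge(C, D). Edges now: 4
Compute levels (Kahn BFS):
  sources (in-degree 0): E
  process E: level=0
    E->A: in-degree(A)=0, level(A)=1, enqueue
    E->C: in-degree(C)=0, level(C)=1, enqueue
  process A: level=1
    A->B: in-degree(B)=0, level(B)=2, enqueue
  process C: level=1
    C->D: in-degree(D)=0, level(D)=2, enqueue
  process B: level=2
  process D: level=2
All levels: A:1, B:2, C:1, D:2, E:0
max level = 2

Answer: 2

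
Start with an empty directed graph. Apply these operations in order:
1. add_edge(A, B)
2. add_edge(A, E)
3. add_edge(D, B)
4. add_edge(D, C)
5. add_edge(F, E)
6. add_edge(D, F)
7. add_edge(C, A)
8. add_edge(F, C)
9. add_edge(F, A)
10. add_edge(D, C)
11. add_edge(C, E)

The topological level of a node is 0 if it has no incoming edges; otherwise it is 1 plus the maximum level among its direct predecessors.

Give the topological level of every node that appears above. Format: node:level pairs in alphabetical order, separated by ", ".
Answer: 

Answer: A:3, B:4, C:2, D:0, E:4, F:1

Derivation:
Op 1: add_edge(A, B). Edges now: 1
Op 2: add_edge(A, E). Edges now: 2
Op 3: add_edge(D, B). Edges now: 3
Op 4: add_edge(D, C). Edges now: 4
Op 5: add_edge(F, E). Edges now: 5
Op 6: add_edge(D, F). Edges now: 6
Op 7: add_edge(C, A). Edges now: 7
Op 8: add_edge(F, C). Edges now: 8
Op 9: add_edge(F, A). Edges now: 9
Op 10: add_edge(D, C) (duplicate, no change). Edges now: 9
Op 11: add_edge(C, E). Edges now: 10
Compute levels (Kahn BFS):
  sources (in-degree 0): D
  process D: level=0
    D->B: in-degree(B)=1, level(B)>=1
    D->C: in-degree(C)=1, level(C)>=1
    D->F: in-degree(F)=0, level(F)=1, enqueue
  process F: level=1
    F->A: in-degree(A)=1, level(A)>=2
    F->C: in-degree(C)=0, level(C)=2, enqueue
    F->E: in-degree(E)=2, level(E)>=2
  process C: level=2
    C->A: in-degree(A)=0, level(A)=3, enqueue
    C->E: in-degree(E)=1, level(E)>=3
  process A: level=3
    A->B: in-degree(B)=0, level(B)=4, enqueue
    A->E: in-degree(E)=0, level(E)=4, enqueue
  process B: level=4
  process E: level=4
All levels: A:3, B:4, C:2, D:0, E:4, F:1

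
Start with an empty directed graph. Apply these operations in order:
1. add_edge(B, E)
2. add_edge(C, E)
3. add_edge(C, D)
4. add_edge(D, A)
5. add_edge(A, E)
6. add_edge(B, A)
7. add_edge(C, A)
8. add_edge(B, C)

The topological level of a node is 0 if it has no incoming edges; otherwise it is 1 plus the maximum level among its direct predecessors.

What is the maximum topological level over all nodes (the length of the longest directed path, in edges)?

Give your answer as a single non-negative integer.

Answer: 4

Derivation:
Op 1: add_edge(B, E). Edges now: 1
Op 2: add_edge(C, E). Edges now: 2
Op 3: add_edge(C, D). Edges now: 3
Op 4: add_edge(D, A). Edges now: 4
Op 5: add_edge(A, E). Edges now: 5
Op 6: add_edge(B, A). Edges now: 6
Op 7: add_edge(C, A). Edges now: 7
Op 8: add_edge(B, C). Edges now: 8
Compute levels (Kahn BFS):
  sources (in-degree 0): B
  process B: level=0
    B->A: in-degree(A)=2, level(A)>=1
    B->C: in-degree(C)=0, level(C)=1, enqueue
    B->E: in-degree(E)=2, level(E)>=1
  process C: level=1
    C->A: in-degree(A)=1, level(A)>=2
    C->D: in-degree(D)=0, level(D)=2, enqueue
    C->E: in-degree(E)=1, level(E)>=2
  process D: level=2
    D->A: in-degree(A)=0, level(A)=3, enqueue
  process A: level=3
    A->E: in-degree(E)=0, level(E)=4, enqueue
  process E: level=4
All levels: A:3, B:0, C:1, D:2, E:4
max level = 4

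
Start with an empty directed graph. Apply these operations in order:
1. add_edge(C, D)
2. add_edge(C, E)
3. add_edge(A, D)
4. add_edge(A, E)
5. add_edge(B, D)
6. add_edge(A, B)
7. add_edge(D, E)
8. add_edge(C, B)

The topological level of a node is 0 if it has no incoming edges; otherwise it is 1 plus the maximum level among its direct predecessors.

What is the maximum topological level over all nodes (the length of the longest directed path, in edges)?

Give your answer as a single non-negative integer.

Op 1: add_edge(C, D). Edges now: 1
Op 2: add_edge(C, E). Edges now: 2
Op 3: add_edge(A, D). Edges now: 3
Op 4: add_edge(A, E). Edges now: 4
Op 5: add_edge(B, D). Edges now: 5
Op 6: add_edge(A, B). Edges now: 6
Op 7: add_edge(D, E). Edges now: 7
Op 8: add_edge(C, B). Edges now: 8
Compute levels (Kahn BFS):
  sources (in-degree 0): A, C
  process A: level=0
    A->B: in-degree(B)=1, level(B)>=1
    A->D: in-degree(D)=2, level(D)>=1
    A->E: in-degree(E)=2, level(E)>=1
  process C: level=0
    C->B: in-degree(B)=0, level(B)=1, enqueue
    C->D: in-degree(D)=1, level(D)>=1
    C->E: in-degree(E)=1, level(E)>=1
  process B: level=1
    B->D: in-degree(D)=0, level(D)=2, enqueue
  process D: level=2
    D->E: in-degree(E)=0, level(E)=3, enqueue
  process E: level=3
All levels: A:0, B:1, C:0, D:2, E:3
max level = 3

Answer: 3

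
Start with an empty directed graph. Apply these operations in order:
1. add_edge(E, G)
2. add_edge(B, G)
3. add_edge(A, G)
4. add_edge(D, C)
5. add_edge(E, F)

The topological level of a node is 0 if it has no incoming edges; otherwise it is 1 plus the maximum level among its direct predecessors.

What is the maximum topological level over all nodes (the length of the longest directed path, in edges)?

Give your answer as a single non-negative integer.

Answer: 1

Derivation:
Op 1: add_edge(E, G). Edges now: 1
Op 2: add_edge(B, G). Edges now: 2
Op 3: add_edge(A, G). Edges now: 3
Op 4: add_edge(D, C). Edges now: 4
Op 5: add_edge(E, F). Edges now: 5
Compute levels (Kahn BFS):
  sources (in-degree 0): A, B, D, E
  process A: level=0
    A->G: in-degree(G)=2, level(G)>=1
  process B: level=0
    B->G: in-degree(G)=1, level(G)>=1
  process D: level=0
    D->C: in-degree(C)=0, level(C)=1, enqueue
  process E: level=0
    E->F: in-degree(F)=0, level(F)=1, enqueue
    E->G: in-degree(G)=0, level(G)=1, enqueue
  process C: level=1
  process F: level=1
  process G: level=1
All levels: A:0, B:0, C:1, D:0, E:0, F:1, G:1
max level = 1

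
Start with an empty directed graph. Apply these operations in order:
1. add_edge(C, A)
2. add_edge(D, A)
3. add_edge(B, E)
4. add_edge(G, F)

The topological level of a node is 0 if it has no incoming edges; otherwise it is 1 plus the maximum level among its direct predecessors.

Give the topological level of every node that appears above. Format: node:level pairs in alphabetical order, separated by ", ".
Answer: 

Answer: A:1, B:0, C:0, D:0, E:1, F:1, G:0

Derivation:
Op 1: add_edge(C, A). Edges now: 1
Op 2: add_edge(D, A). Edges now: 2
Op 3: add_edge(B, E). Edges now: 3
Op 4: add_edge(G, F). Edges now: 4
Compute levels (Kahn BFS):
  sources (in-degree 0): B, C, D, G
  process B: level=0
    B->E: in-degree(E)=0, level(E)=1, enqueue
  process C: level=0
    C->A: in-degree(A)=1, level(A)>=1
  process D: level=0
    D->A: in-degree(A)=0, level(A)=1, enqueue
  process G: level=0
    G->F: in-degree(F)=0, level(F)=1, enqueue
  process E: level=1
  process A: level=1
  process F: level=1
All levels: A:1, B:0, C:0, D:0, E:1, F:1, G:0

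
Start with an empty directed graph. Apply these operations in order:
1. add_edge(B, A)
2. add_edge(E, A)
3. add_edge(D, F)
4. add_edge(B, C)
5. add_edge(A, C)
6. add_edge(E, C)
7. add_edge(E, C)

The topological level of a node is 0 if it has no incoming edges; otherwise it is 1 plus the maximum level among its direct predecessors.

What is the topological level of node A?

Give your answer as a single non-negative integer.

Answer: 1

Derivation:
Op 1: add_edge(B, A). Edges now: 1
Op 2: add_edge(E, A). Edges now: 2
Op 3: add_edge(D, F). Edges now: 3
Op 4: add_edge(B, C). Edges now: 4
Op 5: add_edge(A, C). Edges now: 5
Op 6: add_edge(E, C). Edges now: 6
Op 7: add_edge(E, C) (duplicate, no change). Edges now: 6
Compute levels (Kahn BFS):
  sources (in-degree 0): B, D, E
  process B: level=0
    B->A: in-degree(A)=1, level(A)>=1
    B->C: in-degree(C)=2, level(C)>=1
  process D: level=0
    D->F: in-degree(F)=0, level(F)=1, enqueue
  process E: level=0
    E->A: in-degree(A)=0, level(A)=1, enqueue
    E->C: in-degree(C)=1, level(C)>=1
  process F: level=1
  process A: level=1
    A->C: in-degree(C)=0, level(C)=2, enqueue
  process C: level=2
All levels: A:1, B:0, C:2, D:0, E:0, F:1
level(A) = 1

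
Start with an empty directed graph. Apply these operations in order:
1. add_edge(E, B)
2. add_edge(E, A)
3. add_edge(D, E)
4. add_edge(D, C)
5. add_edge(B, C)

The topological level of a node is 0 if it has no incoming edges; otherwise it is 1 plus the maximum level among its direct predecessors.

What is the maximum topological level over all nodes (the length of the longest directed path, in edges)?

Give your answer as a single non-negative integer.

Answer: 3

Derivation:
Op 1: add_edge(E, B). Edges now: 1
Op 2: add_edge(E, A). Edges now: 2
Op 3: add_edge(D, E). Edges now: 3
Op 4: add_edge(D, C). Edges now: 4
Op 5: add_edge(B, C). Edges now: 5
Compute levels (Kahn BFS):
  sources (in-degree 0): D
  process D: level=0
    D->C: in-degree(C)=1, level(C)>=1
    D->E: in-degree(E)=0, level(E)=1, enqueue
  process E: level=1
    E->A: in-degree(A)=0, level(A)=2, enqueue
    E->B: in-degree(B)=0, level(B)=2, enqueue
  process A: level=2
  process B: level=2
    B->C: in-degree(C)=0, level(C)=3, enqueue
  process C: level=3
All levels: A:2, B:2, C:3, D:0, E:1
max level = 3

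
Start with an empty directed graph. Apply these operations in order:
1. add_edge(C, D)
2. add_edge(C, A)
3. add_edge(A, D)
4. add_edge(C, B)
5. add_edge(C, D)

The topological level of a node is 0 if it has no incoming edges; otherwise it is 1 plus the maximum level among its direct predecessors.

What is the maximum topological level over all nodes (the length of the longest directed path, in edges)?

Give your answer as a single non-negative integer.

Answer: 2

Derivation:
Op 1: add_edge(C, D). Edges now: 1
Op 2: add_edge(C, A). Edges now: 2
Op 3: add_edge(A, D). Edges now: 3
Op 4: add_edge(C, B). Edges now: 4
Op 5: add_edge(C, D) (duplicate, no change). Edges now: 4
Compute levels (Kahn BFS):
  sources (in-degree 0): C
  process C: level=0
    C->A: in-degree(A)=0, level(A)=1, enqueue
    C->B: in-degree(B)=0, level(B)=1, enqueue
    C->D: in-degree(D)=1, level(D)>=1
  process A: level=1
    A->D: in-degree(D)=0, level(D)=2, enqueue
  process B: level=1
  process D: level=2
All levels: A:1, B:1, C:0, D:2
max level = 2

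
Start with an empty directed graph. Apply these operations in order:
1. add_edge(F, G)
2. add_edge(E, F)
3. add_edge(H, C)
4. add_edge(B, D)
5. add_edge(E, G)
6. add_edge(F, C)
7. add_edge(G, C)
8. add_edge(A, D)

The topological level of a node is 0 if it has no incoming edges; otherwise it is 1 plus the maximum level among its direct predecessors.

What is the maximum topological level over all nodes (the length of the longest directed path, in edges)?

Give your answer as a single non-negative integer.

Answer: 3

Derivation:
Op 1: add_edge(F, G). Edges now: 1
Op 2: add_edge(E, F). Edges now: 2
Op 3: add_edge(H, C). Edges now: 3
Op 4: add_edge(B, D). Edges now: 4
Op 5: add_edge(E, G). Edges now: 5
Op 6: add_edge(F, C). Edges now: 6
Op 7: add_edge(G, C). Edges now: 7
Op 8: add_edge(A, D). Edges now: 8
Compute levels (Kahn BFS):
  sources (in-degree 0): A, B, E, H
  process A: level=0
    A->D: in-degree(D)=1, level(D)>=1
  process B: level=0
    B->D: in-degree(D)=0, level(D)=1, enqueue
  process E: level=0
    E->F: in-degree(F)=0, level(F)=1, enqueue
    E->G: in-degree(G)=1, level(G)>=1
  process H: level=0
    H->C: in-degree(C)=2, level(C)>=1
  process D: level=1
  process F: level=1
    F->C: in-degree(C)=1, level(C)>=2
    F->G: in-degree(G)=0, level(G)=2, enqueue
  process G: level=2
    G->C: in-degree(C)=0, level(C)=3, enqueue
  process C: level=3
All levels: A:0, B:0, C:3, D:1, E:0, F:1, G:2, H:0
max level = 3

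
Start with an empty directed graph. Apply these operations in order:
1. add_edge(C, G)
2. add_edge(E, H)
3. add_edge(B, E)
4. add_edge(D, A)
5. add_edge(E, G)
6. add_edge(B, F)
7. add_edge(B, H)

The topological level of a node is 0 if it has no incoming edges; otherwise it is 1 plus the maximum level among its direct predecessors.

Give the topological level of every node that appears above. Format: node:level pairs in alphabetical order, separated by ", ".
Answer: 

Op 1: add_edge(C, G). Edges now: 1
Op 2: add_edge(E, H). Edges now: 2
Op 3: add_edge(B, E). Edges now: 3
Op 4: add_edge(D, A). Edges now: 4
Op 5: add_edge(E, G). Edges now: 5
Op 6: add_edge(B, F). Edges now: 6
Op 7: add_edge(B, H). Edges now: 7
Compute levels (Kahn BFS):
  sources (in-degree 0): B, C, D
  process B: level=0
    B->E: in-degree(E)=0, level(E)=1, enqueue
    B->F: in-degree(F)=0, level(F)=1, enqueue
    B->H: in-degree(H)=1, level(H)>=1
  process C: level=0
    C->G: in-degree(G)=1, level(G)>=1
  process D: level=0
    D->A: in-degree(A)=0, level(A)=1, enqueue
  process E: level=1
    E->G: in-degree(G)=0, level(G)=2, enqueue
    E->H: in-degree(H)=0, level(H)=2, enqueue
  process F: level=1
  process A: level=1
  process G: level=2
  process H: level=2
All levels: A:1, B:0, C:0, D:0, E:1, F:1, G:2, H:2

Answer: A:1, B:0, C:0, D:0, E:1, F:1, G:2, H:2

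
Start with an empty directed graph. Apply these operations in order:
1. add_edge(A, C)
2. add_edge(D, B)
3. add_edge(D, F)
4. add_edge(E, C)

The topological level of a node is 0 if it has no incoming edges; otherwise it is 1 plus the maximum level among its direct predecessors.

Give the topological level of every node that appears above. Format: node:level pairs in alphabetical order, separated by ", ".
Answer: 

Answer: A:0, B:1, C:1, D:0, E:0, F:1

Derivation:
Op 1: add_edge(A, C). Edges now: 1
Op 2: add_edge(D, B). Edges now: 2
Op 3: add_edge(D, F). Edges now: 3
Op 4: add_edge(E, C). Edges now: 4
Compute levels (Kahn BFS):
  sources (in-degree 0): A, D, E
  process A: level=0
    A->C: in-degree(C)=1, level(C)>=1
  process D: level=0
    D->B: in-degree(B)=0, level(B)=1, enqueue
    D->F: in-degree(F)=0, level(F)=1, enqueue
  process E: level=0
    E->C: in-degree(C)=0, level(C)=1, enqueue
  process B: level=1
  process F: level=1
  process C: level=1
All levels: A:0, B:1, C:1, D:0, E:0, F:1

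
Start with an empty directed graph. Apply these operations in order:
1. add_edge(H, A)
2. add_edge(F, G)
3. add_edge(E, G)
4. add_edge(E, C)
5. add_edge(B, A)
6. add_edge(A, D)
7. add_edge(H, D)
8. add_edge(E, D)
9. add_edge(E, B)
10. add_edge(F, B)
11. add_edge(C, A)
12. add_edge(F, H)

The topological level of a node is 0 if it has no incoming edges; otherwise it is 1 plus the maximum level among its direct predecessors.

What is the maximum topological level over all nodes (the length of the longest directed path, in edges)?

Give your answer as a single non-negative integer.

Answer: 3

Derivation:
Op 1: add_edge(H, A). Edges now: 1
Op 2: add_edge(F, G). Edges now: 2
Op 3: add_edge(E, G). Edges now: 3
Op 4: add_edge(E, C). Edges now: 4
Op 5: add_edge(B, A). Edges now: 5
Op 6: add_edge(A, D). Edges now: 6
Op 7: add_edge(H, D). Edges now: 7
Op 8: add_edge(E, D). Edges now: 8
Op 9: add_edge(E, B). Edges now: 9
Op 10: add_edge(F, B). Edges now: 10
Op 11: add_edge(C, A). Edges now: 11
Op 12: add_edge(F, H). Edges now: 12
Compute levels (Kahn BFS):
  sources (in-degree 0): E, F
  process E: level=0
    E->B: in-degree(B)=1, level(B)>=1
    E->C: in-degree(C)=0, level(C)=1, enqueue
    E->D: in-degree(D)=2, level(D)>=1
    E->G: in-degree(G)=1, level(G)>=1
  process F: level=0
    F->B: in-degree(B)=0, level(B)=1, enqueue
    F->G: in-degree(G)=0, level(G)=1, enqueue
    F->H: in-degree(H)=0, level(H)=1, enqueue
  process C: level=1
    C->A: in-degree(A)=2, level(A)>=2
  process B: level=1
    B->A: in-degree(A)=1, level(A)>=2
  process G: level=1
  process H: level=1
    H->A: in-degree(A)=0, level(A)=2, enqueue
    H->D: in-degree(D)=1, level(D)>=2
  process A: level=2
    A->D: in-degree(D)=0, level(D)=3, enqueue
  process D: level=3
All levels: A:2, B:1, C:1, D:3, E:0, F:0, G:1, H:1
max level = 3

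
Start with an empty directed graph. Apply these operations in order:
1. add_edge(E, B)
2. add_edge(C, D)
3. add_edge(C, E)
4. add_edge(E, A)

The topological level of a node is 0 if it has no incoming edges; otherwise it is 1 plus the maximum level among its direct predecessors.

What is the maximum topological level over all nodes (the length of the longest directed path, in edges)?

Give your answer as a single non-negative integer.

Answer: 2

Derivation:
Op 1: add_edge(E, B). Edges now: 1
Op 2: add_edge(C, D). Edges now: 2
Op 3: add_edge(C, E). Edges now: 3
Op 4: add_edge(E, A). Edges now: 4
Compute levels (Kahn BFS):
  sources (in-degree 0): C
  process C: level=0
    C->D: in-degree(D)=0, level(D)=1, enqueue
    C->E: in-degree(E)=0, level(E)=1, enqueue
  process D: level=1
  process E: level=1
    E->A: in-degree(A)=0, level(A)=2, enqueue
    E->B: in-degree(B)=0, level(B)=2, enqueue
  process A: level=2
  process B: level=2
All levels: A:2, B:2, C:0, D:1, E:1
max level = 2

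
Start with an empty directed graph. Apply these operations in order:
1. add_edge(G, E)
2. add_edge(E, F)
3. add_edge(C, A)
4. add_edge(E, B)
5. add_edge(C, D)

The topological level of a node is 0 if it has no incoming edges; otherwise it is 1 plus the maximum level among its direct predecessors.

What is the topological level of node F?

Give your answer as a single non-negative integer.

Op 1: add_edge(G, E). Edges now: 1
Op 2: add_edge(E, F). Edges now: 2
Op 3: add_edge(C, A). Edges now: 3
Op 4: add_edge(E, B). Edges now: 4
Op 5: add_edge(C, D). Edges now: 5
Compute levels (Kahn BFS):
  sources (in-degree 0): C, G
  process C: level=0
    C->A: in-degree(A)=0, level(A)=1, enqueue
    C->D: in-degree(D)=0, level(D)=1, enqueue
  process G: level=0
    G->E: in-degree(E)=0, level(E)=1, enqueue
  process A: level=1
  process D: level=1
  process E: level=1
    E->B: in-degree(B)=0, level(B)=2, enqueue
    E->F: in-degree(F)=0, level(F)=2, enqueue
  process B: level=2
  process F: level=2
All levels: A:1, B:2, C:0, D:1, E:1, F:2, G:0
level(F) = 2

Answer: 2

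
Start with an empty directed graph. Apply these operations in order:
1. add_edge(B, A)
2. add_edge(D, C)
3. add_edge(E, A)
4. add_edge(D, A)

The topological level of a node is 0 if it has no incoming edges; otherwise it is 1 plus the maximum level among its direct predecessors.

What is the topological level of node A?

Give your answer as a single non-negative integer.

Answer: 1

Derivation:
Op 1: add_edge(B, A). Edges now: 1
Op 2: add_edge(D, C). Edges now: 2
Op 3: add_edge(E, A). Edges now: 3
Op 4: add_edge(D, A). Edges now: 4
Compute levels (Kahn BFS):
  sources (in-degree 0): B, D, E
  process B: level=0
    B->A: in-degree(A)=2, level(A)>=1
  process D: level=0
    D->A: in-degree(A)=1, level(A)>=1
    D->C: in-degree(C)=0, level(C)=1, enqueue
  process E: level=0
    E->A: in-degree(A)=0, level(A)=1, enqueue
  process C: level=1
  process A: level=1
All levels: A:1, B:0, C:1, D:0, E:0
level(A) = 1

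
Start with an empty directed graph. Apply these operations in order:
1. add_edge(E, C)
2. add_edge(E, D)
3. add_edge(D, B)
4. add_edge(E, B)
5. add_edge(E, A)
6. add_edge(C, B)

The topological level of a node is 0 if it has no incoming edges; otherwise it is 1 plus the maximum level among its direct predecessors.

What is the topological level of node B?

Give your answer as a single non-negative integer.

Op 1: add_edge(E, C). Edges now: 1
Op 2: add_edge(E, D). Edges now: 2
Op 3: add_edge(D, B). Edges now: 3
Op 4: add_edge(E, B). Edges now: 4
Op 5: add_edge(E, A). Edges now: 5
Op 6: add_edge(C, B). Edges now: 6
Compute levels (Kahn BFS):
  sources (in-degree 0): E
  process E: level=0
    E->A: in-degree(A)=0, level(A)=1, enqueue
    E->B: in-degree(B)=2, level(B)>=1
    E->C: in-degree(C)=0, level(C)=1, enqueue
    E->D: in-degree(D)=0, level(D)=1, enqueue
  process A: level=1
  process C: level=1
    C->B: in-degree(B)=1, level(B)>=2
  process D: level=1
    D->B: in-degree(B)=0, level(B)=2, enqueue
  process B: level=2
All levels: A:1, B:2, C:1, D:1, E:0
level(B) = 2

Answer: 2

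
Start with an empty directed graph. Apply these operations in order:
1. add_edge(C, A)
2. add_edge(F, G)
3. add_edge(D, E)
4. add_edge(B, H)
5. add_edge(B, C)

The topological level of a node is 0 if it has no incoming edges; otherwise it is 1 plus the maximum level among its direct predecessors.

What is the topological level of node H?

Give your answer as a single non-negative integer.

Answer: 1

Derivation:
Op 1: add_edge(C, A). Edges now: 1
Op 2: add_edge(F, G). Edges now: 2
Op 3: add_edge(D, E). Edges now: 3
Op 4: add_edge(B, H). Edges now: 4
Op 5: add_edge(B, C). Edges now: 5
Compute levels (Kahn BFS):
  sources (in-degree 0): B, D, F
  process B: level=0
    B->C: in-degree(C)=0, level(C)=1, enqueue
    B->H: in-degree(H)=0, level(H)=1, enqueue
  process D: level=0
    D->E: in-degree(E)=0, level(E)=1, enqueue
  process F: level=0
    F->G: in-degree(G)=0, level(G)=1, enqueue
  process C: level=1
    C->A: in-degree(A)=0, level(A)=2, enqueue
  process H: level=1
  process E: level=1
  process G: level=1
  process A: level=2
All levels: A:2, B:0, C:1, D:0, E:1, F:0, G:1, H:1
level(H) = 1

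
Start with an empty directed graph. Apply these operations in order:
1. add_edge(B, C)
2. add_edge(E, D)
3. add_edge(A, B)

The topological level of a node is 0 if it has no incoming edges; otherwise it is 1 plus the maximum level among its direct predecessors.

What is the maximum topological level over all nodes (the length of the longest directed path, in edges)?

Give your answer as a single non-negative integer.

Answer: 2

Derivation:
Op 1: add_edge(B, C). Edges now: 1
Op 2: add_edge(E, D). Edges now: 2
Op 3: add_edge(A, B). Edges now: 3
Compute levels (Kahn BFS):
  sources (in-degree 0): A, E
  process A: level=0
    A->B: in-degree(B)=0, level(B)=1, enqueue
  process E: level=0
    E->D: in-degree(D)=0, level(D)=1, enqueue
  process B: level=1
    B->C: in-degree(C)=0, level(C)=2, enqueue
  process D: level=1
  process C: level=2
All levels: A:0, B:1, C:2, D:1, E:0
max level = 2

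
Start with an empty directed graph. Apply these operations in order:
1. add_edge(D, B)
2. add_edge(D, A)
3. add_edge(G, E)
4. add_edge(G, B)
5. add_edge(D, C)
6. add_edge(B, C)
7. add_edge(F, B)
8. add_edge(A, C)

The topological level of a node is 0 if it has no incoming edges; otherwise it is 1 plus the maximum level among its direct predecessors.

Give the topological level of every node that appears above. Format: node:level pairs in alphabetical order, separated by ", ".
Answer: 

Answer: A:1, B:1, C:2, D:0, E:1, F:0, G:0

Derivation:
Op 1: add_edge(D, B). Edges now: 1
Op 2: add_edge(D, A). Edges now: 2
Op 3: add_edge(G, E). Edges now: 3
Op 4: add_edge(G, B). Edges now: 4
Op 5: add_edge(D, C). Edges now: 5
Op 6: add_edge(B, C). Edges now: 6
Op 7: add_edge(F, B). Edges now: 7
Op 8: add_edge(A, C). Edges now: 8
Compute levels (Kahn BFS):
  sources (in-degree 0): D, F, G
  process D: level=0
    D->A: in-degree(A)=0, level(A)=1, enqueue
    D->B: in-degree(B)=2, level(B)>=1
    D->C: in-degree(C)=2, level(C)>=1
  process F: level=0
    F->B: in-degree(B)=1, level(B)>=1
  process G: level=0
    G->B: in-degree(B)=0, level(B)=1, enqueue
    G->E: in-degree(E)=0, level(E)=1, enqueue
  process A: level=1
    A->C: in-degree(C)=1, level(C)>=2
  process B: level=1
    B->C: in-degree(C)=0, level(C)=2, enqueue
  process E: level=1
  process C: level=2
All levels: A:1, B:1, C:2, D:0, E:1, F:0, G:0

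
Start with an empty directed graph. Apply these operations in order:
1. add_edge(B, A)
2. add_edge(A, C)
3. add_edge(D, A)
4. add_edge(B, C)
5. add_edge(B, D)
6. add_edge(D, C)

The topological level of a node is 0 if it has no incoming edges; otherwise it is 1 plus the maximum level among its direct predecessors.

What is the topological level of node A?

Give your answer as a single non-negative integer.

Op 1: add_edge(B, A). Edges now: 1
Op 2: add_edge(A, C). Edges now: 2
Op 3: add_edge(D, A). Edges now: 3
Op 4: add_edge(B, C). Edges now: 4
Op 5: add_edge(B, D). Edges now: 5
Op 6: add_edge(D, C). Edges now: 6
Compute levels (Kahn BFS):
  sources (in-degree 0): B
  process B: level=0
    B->A: in-degree(A)=1, level(A)>=1
    B->C: in-degree(C)=2, level(C)>=1
    B->D: in-degree(D)=0, level(D)=1, enqueue
  process D: level=1
    D->A: in-degree(A)=0, level(A)=2, enqueue
    D->C: in-degree(C)=1, level(C)>=2
  process A: level=2
    A->C: in-degree(C)=0, level(C)=3, enqueue
  process C: level=3
All levels: A:2, B:0, C:3, D:1
level(A) = 2

Answer: 2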